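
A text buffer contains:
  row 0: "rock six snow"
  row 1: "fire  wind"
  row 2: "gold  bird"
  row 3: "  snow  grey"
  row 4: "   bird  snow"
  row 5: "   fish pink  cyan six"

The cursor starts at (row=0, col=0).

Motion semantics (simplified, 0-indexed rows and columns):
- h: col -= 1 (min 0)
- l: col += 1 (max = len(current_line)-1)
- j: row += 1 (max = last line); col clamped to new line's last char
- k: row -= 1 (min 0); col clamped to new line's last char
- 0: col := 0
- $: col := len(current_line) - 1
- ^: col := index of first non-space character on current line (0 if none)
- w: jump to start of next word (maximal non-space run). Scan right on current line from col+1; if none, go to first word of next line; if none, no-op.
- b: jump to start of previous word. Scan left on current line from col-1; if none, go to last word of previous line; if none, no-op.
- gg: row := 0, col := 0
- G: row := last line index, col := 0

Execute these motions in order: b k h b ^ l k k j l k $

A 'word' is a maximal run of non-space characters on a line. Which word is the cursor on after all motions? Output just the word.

After 1 (b): row=0 col=0 char='r'
After 2 (k): row=0 col=0 char='r'
After 3 (h): row=0 col=0 char='r'
After 4 (b): row=0 col=0 char='r'
After 5 (^): row=0 col=0 char='r'
After 6 (l): row=0 col=1 char='o'
After 7 (k): row=0 col=1 char='o'
After 8 (k): row=0 col=1 char='o'
After 9 (j): row=1 col=1 char='i'
After 10 (l): row=1 col=2 char='r'
After 11 (k): row=0 col=2 char='c'
After 12 ($): row=0 col=12 char='w'

Answer: snow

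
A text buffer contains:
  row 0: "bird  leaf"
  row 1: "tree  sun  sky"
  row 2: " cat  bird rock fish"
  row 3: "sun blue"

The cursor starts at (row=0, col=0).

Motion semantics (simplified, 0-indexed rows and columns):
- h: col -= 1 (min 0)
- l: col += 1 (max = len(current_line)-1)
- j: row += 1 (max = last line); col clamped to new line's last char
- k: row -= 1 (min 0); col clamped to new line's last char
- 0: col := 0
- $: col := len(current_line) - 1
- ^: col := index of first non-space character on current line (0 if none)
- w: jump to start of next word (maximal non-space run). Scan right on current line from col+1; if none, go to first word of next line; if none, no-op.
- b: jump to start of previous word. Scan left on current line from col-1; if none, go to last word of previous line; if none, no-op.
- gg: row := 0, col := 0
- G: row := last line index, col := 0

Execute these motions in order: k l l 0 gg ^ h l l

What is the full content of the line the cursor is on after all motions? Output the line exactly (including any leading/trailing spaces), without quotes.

Answer: bird  leaf

Derivation:
After 1 (k): row=0 col=0 char='b'
After 2 (l): row=0 col=1 char='i'
After 3 (l): row=0 col=2 char='r'
After 4 (0): row=0 col=0 char='b'
After 5 (gg): row=0 col=0 char='b'
After 6 (^): row=0 col=0 char='b'
After 7 (h): row=0 col=0 char='b'
After 8 (l): row=0 col=1 char='i'
After 9 (l): row=0 col=2 char='r'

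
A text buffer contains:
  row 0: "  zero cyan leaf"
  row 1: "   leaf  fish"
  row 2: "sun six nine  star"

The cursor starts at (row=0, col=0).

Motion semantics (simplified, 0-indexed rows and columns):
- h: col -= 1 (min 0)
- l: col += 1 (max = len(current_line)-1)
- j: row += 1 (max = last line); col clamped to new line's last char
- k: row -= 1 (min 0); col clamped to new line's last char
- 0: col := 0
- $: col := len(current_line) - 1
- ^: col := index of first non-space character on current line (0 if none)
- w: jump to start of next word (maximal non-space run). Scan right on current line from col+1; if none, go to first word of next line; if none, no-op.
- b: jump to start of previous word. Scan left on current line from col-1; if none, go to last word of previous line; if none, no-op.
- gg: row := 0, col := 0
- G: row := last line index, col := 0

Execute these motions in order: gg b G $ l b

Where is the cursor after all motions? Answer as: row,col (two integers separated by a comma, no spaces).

After 1 (gg): row=0 col=0 char='_'
After 2 (b): row=0 col=0 char='_'
After 3 (G): row=2 col=0 char='s'
After 4 ($): row=2 col=17 char='r'
After 5 (l): row=2 col=17 char='r'
After 6 (b): row=2 col=14 char='s'

Answer: 2,14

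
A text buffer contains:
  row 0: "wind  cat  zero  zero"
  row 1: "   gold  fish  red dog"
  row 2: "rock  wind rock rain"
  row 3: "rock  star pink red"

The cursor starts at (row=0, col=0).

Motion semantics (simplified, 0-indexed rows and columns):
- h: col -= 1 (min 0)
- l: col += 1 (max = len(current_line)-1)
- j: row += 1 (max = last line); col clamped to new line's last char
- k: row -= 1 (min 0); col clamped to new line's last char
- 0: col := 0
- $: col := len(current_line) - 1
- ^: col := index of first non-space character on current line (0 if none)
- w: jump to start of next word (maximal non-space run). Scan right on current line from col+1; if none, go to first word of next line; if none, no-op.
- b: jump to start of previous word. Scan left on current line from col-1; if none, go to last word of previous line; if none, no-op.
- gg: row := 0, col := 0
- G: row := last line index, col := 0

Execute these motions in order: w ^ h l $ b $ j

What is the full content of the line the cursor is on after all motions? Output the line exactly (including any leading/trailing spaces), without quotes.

After 1 (w): row=0 col=6 char='c'
After 2 (^): row=0 col=0 char='w'
After 3 (h): row=0 col=0 char='w'
After 4 (l): row=0 col=1 char='i'
After 5 ($): row=0 col=20 char='o'
After 6 (b): row=0 col=17 char='z'
After 7 ($): row=0 col=20 char='o'
After 8 (j): row=1 col=20 char='o'

Answer:    gold  fish  red dog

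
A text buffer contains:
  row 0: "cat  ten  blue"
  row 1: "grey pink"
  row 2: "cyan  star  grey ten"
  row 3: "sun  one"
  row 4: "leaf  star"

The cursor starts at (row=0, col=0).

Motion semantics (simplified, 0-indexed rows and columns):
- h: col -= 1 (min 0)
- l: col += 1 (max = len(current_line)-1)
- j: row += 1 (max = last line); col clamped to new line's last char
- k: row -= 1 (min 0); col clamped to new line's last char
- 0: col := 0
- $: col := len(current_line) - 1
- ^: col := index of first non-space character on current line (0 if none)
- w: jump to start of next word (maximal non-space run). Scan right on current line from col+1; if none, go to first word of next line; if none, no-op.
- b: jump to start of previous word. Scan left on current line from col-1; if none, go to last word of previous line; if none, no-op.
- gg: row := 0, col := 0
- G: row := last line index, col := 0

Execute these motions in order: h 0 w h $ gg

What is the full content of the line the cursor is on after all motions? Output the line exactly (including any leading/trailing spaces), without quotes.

After 1 (h): row=0 col=0 char='c'
After 2 (0): row=0 col=0 char='c'
After 3 (w): row=0 col=5 char='t'
After 4 (h): row=0 col=4 char='_'
After 5 ($): row=0 col=13 char='e'
After 6 (gg): row=0 col=0 char='c'

Answer: cat  ten  blue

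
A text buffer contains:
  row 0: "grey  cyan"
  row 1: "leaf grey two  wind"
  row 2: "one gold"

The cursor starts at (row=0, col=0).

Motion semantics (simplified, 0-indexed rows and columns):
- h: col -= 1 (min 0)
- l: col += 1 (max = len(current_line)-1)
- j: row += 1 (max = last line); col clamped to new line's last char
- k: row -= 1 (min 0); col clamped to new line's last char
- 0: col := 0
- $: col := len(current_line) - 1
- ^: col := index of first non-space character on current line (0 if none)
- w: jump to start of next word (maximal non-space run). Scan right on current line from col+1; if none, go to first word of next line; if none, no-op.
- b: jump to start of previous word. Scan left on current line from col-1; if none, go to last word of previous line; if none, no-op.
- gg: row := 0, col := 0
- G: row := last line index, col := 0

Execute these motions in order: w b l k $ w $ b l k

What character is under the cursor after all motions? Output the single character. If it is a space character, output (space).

After 1 (w): row=0 col=6 char='c'
After 2 (b): row=0 col=0 char='g'
After 3 (l): row=0 col=1 char='r'
After 4 (k): row=0 col=1 char='r'
After 5 ($): row=0 col=9 char='n'
After 6 (w): row=1 col=0 char='l'
After 7 ($): row=1 col=18 char='d'
After 8 (b): row=1 col=15 char='w'
After 9 (l): row=1 col=16 char='i'
After 10 (k): row=0 col=9 char='n'

Answer: n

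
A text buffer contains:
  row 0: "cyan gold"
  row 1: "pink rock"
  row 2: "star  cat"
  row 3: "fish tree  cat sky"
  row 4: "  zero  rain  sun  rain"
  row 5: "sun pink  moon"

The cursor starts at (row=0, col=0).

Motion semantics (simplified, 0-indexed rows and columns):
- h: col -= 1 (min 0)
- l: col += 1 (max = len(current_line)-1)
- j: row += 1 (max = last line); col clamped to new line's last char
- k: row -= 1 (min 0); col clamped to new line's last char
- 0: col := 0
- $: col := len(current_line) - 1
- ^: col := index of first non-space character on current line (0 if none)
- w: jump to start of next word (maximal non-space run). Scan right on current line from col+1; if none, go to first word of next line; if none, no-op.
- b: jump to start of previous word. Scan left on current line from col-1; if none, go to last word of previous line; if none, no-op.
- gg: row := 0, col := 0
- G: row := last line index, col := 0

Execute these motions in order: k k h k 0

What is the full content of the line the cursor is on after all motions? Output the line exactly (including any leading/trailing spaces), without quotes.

Answer: cyan gold

Derivation:
After 1 (k): row=0 col=0 char='c'
After 2 (k): row=0 col=0 char='c'
After 3 (h): row=0 col=0 char='c'
After 4 (k): row=0 col=0 char='c'
After 5 (0): row=0 col=0 char='c'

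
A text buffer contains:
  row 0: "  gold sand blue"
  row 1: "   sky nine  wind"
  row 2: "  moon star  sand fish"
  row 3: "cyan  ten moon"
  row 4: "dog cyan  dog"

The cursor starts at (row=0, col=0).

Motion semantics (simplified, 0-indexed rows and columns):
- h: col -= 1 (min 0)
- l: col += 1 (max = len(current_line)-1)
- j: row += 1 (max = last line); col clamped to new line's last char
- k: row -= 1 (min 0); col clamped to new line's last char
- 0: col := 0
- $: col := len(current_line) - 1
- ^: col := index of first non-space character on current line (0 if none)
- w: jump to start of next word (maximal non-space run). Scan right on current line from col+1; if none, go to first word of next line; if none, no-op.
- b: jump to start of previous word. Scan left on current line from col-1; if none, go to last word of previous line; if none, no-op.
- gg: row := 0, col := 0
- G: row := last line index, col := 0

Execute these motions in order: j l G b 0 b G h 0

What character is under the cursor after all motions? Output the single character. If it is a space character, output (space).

After 1 (j): row=1 col=0 char='_'
After 2 (l): row=1 col=1 char='_'
After 3 (G): row=4 col=0 char='d'
After 4 (b): row=3 col=10 char='m'
After 5 (0): row=3 col=0 char='c'
After 6 (b): row=2 col=18 char='f'
After 7 (G): row=4 col=0 char='d'
After 8 (h): row=4 col=0 char='d'
After 9 (0): row=4 col=0 char='d'

Answer: d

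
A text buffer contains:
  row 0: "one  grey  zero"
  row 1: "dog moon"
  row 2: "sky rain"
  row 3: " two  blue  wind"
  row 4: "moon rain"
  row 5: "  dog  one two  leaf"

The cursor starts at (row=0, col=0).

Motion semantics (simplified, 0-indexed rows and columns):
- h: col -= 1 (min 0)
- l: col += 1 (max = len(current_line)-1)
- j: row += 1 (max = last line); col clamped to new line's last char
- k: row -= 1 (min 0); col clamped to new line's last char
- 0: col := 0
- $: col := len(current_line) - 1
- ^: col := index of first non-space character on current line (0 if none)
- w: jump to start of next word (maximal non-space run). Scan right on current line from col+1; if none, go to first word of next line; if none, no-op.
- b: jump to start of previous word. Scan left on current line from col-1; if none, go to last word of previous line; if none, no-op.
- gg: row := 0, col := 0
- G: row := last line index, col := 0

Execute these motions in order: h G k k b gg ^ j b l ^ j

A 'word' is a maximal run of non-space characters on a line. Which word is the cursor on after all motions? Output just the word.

Answer: dog

Derivation:
After 1 (h): row=0 col=0 char='o'
After 2 (G): row=5 col=0 char='_'
After 3 (k): row=4 col=0 char='m'
After 4 (k): row=3 col=0 char='_'
After 5 (b): row=2 col=4 char='r'
After 6 (gg): row=0 col=0 char='o'
After 7 (^): row=0 col=0 char='o'
After 8 (j): row=1 col=0 char='d'
After 9 (b): row=0 col=11 char='z'
After 10 (l): row=0 col=12 char='e'
After 11 (^): row=0 col=0 char='o'
After 12 (j): row=1 col=0 char='d'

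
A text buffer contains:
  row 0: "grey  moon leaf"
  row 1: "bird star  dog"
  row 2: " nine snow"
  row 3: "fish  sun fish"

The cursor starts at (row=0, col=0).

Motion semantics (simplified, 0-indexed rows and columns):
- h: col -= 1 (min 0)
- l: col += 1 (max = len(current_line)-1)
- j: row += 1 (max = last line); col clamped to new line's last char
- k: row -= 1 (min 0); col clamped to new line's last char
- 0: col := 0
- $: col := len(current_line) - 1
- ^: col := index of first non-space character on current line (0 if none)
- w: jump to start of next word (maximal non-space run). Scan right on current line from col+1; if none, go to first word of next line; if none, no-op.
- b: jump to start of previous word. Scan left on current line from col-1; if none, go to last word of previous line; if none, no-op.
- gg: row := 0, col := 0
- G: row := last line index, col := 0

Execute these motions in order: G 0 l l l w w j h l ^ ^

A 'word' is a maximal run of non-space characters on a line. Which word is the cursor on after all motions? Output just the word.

After 1 (G): row=3 col=0 char='f'
After 2 (0): row=3 col=0 char='f'
After 3 (l): row=3 col=1 char='i'
After 4 (l): row=3 col=2 char='s'
After 5 (l): row=3 col=3 char='h'
After 6 (w): row=3 col=6 char='s'
After 7 (w): row=3 col=10 char='f'
After 8 (j): row=3 col=10 char='f'
After 9 (h): row=3 col=9 char='_'
After 10 (l): row=3 col=10 char='f'
After 11 (^): row=3 col=0 char='f'
After 12 (^): row=3 col=0 char='f'

Answer: fish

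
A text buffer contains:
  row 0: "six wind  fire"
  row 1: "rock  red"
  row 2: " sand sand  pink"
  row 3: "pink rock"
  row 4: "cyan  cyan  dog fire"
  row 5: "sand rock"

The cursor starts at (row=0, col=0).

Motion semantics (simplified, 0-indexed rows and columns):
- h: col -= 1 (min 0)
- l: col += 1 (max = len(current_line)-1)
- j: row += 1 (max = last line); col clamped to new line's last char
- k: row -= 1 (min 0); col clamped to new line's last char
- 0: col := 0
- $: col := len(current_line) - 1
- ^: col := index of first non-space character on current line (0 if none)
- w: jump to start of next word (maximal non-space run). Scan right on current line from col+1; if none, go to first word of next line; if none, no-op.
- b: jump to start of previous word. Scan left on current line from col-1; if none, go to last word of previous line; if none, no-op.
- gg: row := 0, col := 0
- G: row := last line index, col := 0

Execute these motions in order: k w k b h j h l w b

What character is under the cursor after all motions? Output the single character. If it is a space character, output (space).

Answer: r

Derivation:
After 1 (k): row=0 col=0 char='s'
After 2 (w): row=0 col=4 char='w'
After 3 (k): row=0 col=4 char='w'
After 4 (b): row=0 col=0 char='s'
After 5 (h): row=0 col=0 char='s'
After 6 (j): row=1 col=0 char='r'
After 7 (h): row=1 col=0 char='r'
After 8 (l): row=1 col=1 char='o'
After 9 (w): row=1 col=6 char='r'
After 10 (b): row=1 col=0 char='r'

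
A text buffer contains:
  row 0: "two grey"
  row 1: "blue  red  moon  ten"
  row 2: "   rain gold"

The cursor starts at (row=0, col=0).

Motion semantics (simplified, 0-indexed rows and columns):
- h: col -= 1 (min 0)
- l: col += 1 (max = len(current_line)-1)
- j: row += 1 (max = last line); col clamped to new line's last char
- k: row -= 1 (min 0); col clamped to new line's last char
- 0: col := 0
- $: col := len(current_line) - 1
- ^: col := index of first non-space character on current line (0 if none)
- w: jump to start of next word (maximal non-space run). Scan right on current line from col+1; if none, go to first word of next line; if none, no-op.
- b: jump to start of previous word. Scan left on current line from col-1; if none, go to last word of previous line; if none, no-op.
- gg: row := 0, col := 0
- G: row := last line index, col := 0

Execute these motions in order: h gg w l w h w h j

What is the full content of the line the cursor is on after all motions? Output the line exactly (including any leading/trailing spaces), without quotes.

Answer:    rain gold

Derivation:
After 1 (h): row=0 col=0 char='t'
After 2 (gg): row=0 col=0 char='t'
After 3 (w): row=0 col=4 char='g'
After 4 (l): row=0 col=5 char='r'
After 5 (w): row=1 col=0 char='b'
After 6 (h): row=1 col=0 char='b'
After 7 (w): row=1 col=6 char='r'
After 8 (h): row=1 col=5 char='_'
After 9 (j): row=2 col=5 char='i'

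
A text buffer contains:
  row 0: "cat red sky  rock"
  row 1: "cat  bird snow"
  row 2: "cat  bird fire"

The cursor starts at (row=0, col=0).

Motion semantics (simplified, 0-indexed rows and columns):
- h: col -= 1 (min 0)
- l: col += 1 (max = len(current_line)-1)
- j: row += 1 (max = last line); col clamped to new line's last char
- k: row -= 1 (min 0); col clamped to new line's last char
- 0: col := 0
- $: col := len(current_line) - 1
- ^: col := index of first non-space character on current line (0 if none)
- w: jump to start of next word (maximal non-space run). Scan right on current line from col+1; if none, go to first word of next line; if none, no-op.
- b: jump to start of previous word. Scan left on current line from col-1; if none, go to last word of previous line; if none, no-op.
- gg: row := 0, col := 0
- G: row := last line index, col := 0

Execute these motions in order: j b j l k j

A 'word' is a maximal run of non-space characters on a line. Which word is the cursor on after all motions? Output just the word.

After 1 (j): row=1 col=0 char='c'
After 2 (b): row=0 col=13 char='r'
After 3 (j): row=1 col=13 char='w'
After 4 (l): row=1 col=13 char='w'
After 5 (k): row=0 col=13 char='r'
After 6 (j): row=1 col=13 char='w'

Answer: snow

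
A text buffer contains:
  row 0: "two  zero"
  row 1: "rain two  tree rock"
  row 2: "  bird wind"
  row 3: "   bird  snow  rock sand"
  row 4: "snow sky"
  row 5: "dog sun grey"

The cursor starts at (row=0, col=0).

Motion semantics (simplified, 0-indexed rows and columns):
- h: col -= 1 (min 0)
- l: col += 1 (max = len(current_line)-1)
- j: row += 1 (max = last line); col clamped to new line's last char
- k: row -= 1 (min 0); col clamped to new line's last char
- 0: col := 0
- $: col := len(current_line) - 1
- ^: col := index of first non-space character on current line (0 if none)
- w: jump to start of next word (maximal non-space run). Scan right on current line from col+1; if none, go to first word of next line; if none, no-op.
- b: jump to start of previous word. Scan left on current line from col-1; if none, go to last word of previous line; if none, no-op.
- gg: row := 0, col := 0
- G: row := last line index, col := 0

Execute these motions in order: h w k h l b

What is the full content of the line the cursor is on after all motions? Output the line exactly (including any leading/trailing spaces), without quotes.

Answer: two  zero

Derivation:
After 1 (h): row=0 col=0 char='t'
After 2 (w): row=0 col=5 char='z'
After 3 (k): row=0 col=5 char='z'
After 4 (h): row=0 col=4 char='_'
After 5 (l): row=0 col=5 char='z'
After 6 (b): row=0 col=0 char='t'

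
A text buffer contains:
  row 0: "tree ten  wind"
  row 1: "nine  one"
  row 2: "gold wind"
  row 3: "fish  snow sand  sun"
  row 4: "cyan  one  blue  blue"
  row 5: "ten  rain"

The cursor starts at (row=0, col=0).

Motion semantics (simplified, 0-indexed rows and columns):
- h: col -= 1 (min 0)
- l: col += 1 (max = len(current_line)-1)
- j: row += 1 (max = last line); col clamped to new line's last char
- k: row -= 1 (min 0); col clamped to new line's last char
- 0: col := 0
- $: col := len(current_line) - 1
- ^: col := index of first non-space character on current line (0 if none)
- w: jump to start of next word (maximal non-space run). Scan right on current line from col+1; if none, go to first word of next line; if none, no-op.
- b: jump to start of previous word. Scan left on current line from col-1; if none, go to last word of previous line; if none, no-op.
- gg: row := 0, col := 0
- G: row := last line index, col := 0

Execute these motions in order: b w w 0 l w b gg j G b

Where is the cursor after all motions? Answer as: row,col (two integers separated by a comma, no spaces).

After 1 (b): row=0 col=0 char='t'
After 2 (w): row=0 col=5 char='t'
After 3 (w): row=0 col=10 char='w'
After 4 (0): row=0 col=0 char='t'
After 5 (l): row=0 col=1 char='r'
After 6 (w): row=0 col=5 char='t'
After 7 (b): row=0 col=0 char='t'
After 8 (gg): row=0 col=0 char='t'
After 9 (j): row=1 col=0 char='n'
After 10 (G): row=5 col=0 char='t'
After 11 (b): row=4 col=17 char='b'

Answer: 4,17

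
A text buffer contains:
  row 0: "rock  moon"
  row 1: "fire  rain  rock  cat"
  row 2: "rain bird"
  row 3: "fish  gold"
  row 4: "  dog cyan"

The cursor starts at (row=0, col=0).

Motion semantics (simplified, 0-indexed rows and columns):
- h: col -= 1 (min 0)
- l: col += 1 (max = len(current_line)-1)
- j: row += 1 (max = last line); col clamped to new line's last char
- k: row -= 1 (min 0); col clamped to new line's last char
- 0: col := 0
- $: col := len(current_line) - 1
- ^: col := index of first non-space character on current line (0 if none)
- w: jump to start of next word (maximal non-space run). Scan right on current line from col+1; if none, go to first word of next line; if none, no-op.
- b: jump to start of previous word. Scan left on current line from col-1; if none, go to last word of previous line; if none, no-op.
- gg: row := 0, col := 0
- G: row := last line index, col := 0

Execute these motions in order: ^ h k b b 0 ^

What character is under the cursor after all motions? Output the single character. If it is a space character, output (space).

Answer: r

Derivation:
After 1 (^): row=0 col=0 char='r'
After 2 (h): row=0 col=0 char='r'
After 3 (k): row=0 col=0 char='r'
After 4 (b): row=0 col=0 char='r'
After 5 (b): row=0 col=0 char='r'
After 6 (0): row=0 col=0 char='r'
After 7 (^): row=0 col=0 char='r'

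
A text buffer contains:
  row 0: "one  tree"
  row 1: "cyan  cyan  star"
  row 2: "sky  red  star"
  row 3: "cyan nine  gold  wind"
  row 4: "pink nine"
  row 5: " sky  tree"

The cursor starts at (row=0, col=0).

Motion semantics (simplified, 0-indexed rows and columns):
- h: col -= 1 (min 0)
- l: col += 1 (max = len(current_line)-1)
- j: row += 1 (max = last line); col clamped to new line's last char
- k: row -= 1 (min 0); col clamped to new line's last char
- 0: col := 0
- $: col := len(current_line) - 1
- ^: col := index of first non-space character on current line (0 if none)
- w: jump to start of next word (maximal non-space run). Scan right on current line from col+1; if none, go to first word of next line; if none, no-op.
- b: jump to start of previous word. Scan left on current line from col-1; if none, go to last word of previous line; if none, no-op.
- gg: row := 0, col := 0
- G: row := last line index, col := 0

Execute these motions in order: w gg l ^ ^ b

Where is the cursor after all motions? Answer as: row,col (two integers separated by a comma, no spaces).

Answer: 0,0

Derivation:
After 1 (w): row=0 col=5 char='t'
After 2 (gg): row=0 col=0 char='o'
After 3 (l): row=0 col=1 char='n'
After 4 (^): row=0 col=0 char='o'
After 5 (^): row=0 col=0 char='o'
After 6 (b): row=0 col=0 char='o'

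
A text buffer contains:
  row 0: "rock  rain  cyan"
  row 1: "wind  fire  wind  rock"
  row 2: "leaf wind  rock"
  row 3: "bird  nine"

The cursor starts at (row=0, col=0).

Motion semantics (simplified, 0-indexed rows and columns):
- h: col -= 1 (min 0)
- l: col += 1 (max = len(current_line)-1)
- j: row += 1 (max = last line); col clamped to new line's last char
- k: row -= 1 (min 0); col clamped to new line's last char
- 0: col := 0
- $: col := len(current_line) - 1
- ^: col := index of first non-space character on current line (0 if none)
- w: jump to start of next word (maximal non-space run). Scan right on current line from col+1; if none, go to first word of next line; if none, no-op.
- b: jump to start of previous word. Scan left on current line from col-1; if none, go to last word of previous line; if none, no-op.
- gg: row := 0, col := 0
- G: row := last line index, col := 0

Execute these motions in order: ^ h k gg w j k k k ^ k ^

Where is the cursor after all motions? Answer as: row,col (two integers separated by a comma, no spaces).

After 1 (^): row=0 col=0 char='r'
After 2 (h): row=0 col=0 char='r'
After 3 (k): row=0 col=0 char='r'
After 4 (gg): row=0 col=0 char='r'
After 5 (w): row=0 col=6 char='r'
After 6 (j): row=1 col=6 char='f'
After 7 (k): row=0 col=6 char='r'
After 8 (k): row=0 col=6 char='r'
After 9 (k): row=0 col=6 char='r'
After 10 (^): row=0 col=0 char='r'
After 11 (k): row=0 col=0 char='r'
After 12 (^): row=0 col=0 char='r'

Answer: 0,0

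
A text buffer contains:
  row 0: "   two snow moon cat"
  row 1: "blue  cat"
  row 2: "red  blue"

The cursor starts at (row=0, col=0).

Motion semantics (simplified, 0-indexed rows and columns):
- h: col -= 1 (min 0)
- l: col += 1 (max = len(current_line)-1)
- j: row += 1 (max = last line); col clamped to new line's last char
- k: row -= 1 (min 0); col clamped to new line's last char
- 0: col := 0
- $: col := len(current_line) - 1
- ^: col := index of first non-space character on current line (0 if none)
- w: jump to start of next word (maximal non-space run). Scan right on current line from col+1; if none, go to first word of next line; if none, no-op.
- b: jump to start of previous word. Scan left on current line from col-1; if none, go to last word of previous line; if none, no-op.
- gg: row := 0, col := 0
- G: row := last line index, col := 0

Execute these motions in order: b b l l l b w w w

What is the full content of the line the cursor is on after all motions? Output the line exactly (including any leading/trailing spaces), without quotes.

Answer:    two snow moon cat

Derivation:
After 1 (b): row=0 col=0 char='_'
After 2 (b): row=0 col=0 char='_'
After 3 (l): row=0 col=1 char='_'
After 4 (l): row=0 col=2 char='_'
After 5 (l): row=0 col=3 char='t'
After 6 (b): row=0 col=3 char='t'
After 7 (w): row=0 col=7 char='s'
After 8 (w): row=0 col=12 char='m'
After 9 (w): row=0 col=17 char='c'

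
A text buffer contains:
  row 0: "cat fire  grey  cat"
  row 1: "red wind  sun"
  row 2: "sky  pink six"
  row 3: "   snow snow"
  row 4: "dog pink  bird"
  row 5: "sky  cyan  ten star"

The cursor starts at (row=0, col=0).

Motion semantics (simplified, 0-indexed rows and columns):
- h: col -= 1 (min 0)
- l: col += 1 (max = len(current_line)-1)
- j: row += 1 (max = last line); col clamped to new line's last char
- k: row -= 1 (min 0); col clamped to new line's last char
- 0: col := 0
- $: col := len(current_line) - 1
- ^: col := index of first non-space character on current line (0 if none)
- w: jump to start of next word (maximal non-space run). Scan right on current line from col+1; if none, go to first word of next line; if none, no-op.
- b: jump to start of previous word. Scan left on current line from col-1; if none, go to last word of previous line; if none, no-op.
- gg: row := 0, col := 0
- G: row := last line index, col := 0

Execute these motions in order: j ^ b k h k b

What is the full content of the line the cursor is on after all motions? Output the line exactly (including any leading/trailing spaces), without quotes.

Answer: cat fire  grey  cat

Derivation:
After 1 (j): row=1 col=0 char='r'
After 2 (^): row=1 col=0 char='r'
After 3 (b): row=0 col=16 char='c'
After 4 (k): row=0 col=16 char='c'
After 5 (h): row=0 col=15 char='_'
After 6 (k): row=0 col=15 char='_'
After 7 (b): row=0 col=10 char='g'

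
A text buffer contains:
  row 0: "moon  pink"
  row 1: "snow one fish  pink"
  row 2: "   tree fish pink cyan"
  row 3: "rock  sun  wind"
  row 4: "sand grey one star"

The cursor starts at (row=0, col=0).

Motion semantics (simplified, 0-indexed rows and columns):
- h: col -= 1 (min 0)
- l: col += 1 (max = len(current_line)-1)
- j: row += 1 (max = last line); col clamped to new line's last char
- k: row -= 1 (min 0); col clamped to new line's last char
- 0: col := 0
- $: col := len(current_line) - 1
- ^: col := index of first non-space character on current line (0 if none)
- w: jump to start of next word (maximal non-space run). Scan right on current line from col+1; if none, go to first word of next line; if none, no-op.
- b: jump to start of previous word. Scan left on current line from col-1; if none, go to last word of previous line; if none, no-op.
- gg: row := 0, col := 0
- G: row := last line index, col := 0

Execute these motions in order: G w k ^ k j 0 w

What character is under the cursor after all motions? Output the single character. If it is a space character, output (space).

After 1 (G): row=4 col=0 char='s'
After 2 (w): row=4 col=5 char='g'
After 3 (k): row=3 col=5 char='_'
After 4 (^): row=3 col=0 char='r'
After 5 (k): row=2 col=0 char='_'
After 6 (j): row=3 col=0 char='r'
After 7 (0): row=3 col=0 char='r'
After 8 (w): row=3 col=6 char='s'

Answer: s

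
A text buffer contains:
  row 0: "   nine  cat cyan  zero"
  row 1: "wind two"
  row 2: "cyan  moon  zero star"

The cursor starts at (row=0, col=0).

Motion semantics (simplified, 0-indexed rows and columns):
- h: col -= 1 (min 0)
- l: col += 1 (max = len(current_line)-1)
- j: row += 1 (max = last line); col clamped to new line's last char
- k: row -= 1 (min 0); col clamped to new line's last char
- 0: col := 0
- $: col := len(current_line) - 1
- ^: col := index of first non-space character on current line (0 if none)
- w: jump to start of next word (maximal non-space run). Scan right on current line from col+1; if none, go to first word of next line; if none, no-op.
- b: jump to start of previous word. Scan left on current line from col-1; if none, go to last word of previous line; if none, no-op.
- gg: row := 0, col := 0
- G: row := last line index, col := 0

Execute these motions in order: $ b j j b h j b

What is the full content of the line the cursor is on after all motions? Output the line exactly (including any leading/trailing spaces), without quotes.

After 1 ($): row=0 col=22 char='o'
After 2 (b): row=0 col=19 char='z'
After 3 (j): row=1 col=7 char='o'
After 4 (j): row=2 col=7 char='o'
After 5 (b): row=2 col=6 char='m'
After 6 (h): row=2 col=5 char='_'
After 7 (j): row=2 col=5 char='_'
After 8 (b): row=2 col=0 char='c'

Answer: cyan  moon  zero star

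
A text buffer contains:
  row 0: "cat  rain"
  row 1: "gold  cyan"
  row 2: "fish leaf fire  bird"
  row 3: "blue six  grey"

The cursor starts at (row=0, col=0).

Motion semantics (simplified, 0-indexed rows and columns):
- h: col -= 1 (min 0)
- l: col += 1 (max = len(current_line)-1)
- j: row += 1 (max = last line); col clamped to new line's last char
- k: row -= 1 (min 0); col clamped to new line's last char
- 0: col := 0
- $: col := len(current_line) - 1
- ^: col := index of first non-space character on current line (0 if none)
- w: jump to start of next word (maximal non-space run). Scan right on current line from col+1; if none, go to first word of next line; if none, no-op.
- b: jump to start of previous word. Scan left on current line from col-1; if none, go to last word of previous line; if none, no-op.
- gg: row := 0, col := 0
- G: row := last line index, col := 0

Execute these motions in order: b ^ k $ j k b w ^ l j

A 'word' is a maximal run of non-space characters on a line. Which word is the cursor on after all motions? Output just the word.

After 1 (b): row=0 col=0 char='c'
After 2 (^): row=0 col=0 char='c'
After 3 (k): row=0 col=0 char='c'
After 4 ($): row=0 col=8 char='n'
After 5 (j): row=1 col=8 char='a'
After 6 (k): row=0 col=8 char='n'
After 7 (b): row=0 col=5 char='r'
After 8 (w): row=1 col=0 char='g'
After 9 (^): row=1 col=0 char='g'
After 10 (l): row=1 col=1 char='o'
After 11 (j): row=2 col=1 char='i'

Answer: fish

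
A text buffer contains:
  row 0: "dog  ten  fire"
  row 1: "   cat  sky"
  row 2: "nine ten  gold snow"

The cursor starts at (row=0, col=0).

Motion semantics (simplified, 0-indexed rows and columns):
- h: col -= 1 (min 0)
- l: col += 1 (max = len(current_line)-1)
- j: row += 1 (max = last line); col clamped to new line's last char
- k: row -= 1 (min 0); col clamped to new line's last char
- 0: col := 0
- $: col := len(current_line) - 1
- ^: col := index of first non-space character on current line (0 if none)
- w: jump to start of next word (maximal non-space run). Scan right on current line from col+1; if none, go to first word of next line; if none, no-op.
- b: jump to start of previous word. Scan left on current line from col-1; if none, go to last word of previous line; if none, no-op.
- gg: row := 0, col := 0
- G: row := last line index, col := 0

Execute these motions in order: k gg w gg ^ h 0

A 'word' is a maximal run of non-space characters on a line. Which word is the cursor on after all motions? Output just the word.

After 1 (k): row=0 col=0 char='d'
After 2 (gg): row=0 col=0 char='d'
After 3 (w): row=0 col=5 char='t'
After 4 (gg): row=0 col=0 char='d'
After 5 (^): row=0 col=0 char='d'
After 6 (h): row=0 col=0 char='d'
After 7 (0): row=0 col=0 char='d'

Answer: dog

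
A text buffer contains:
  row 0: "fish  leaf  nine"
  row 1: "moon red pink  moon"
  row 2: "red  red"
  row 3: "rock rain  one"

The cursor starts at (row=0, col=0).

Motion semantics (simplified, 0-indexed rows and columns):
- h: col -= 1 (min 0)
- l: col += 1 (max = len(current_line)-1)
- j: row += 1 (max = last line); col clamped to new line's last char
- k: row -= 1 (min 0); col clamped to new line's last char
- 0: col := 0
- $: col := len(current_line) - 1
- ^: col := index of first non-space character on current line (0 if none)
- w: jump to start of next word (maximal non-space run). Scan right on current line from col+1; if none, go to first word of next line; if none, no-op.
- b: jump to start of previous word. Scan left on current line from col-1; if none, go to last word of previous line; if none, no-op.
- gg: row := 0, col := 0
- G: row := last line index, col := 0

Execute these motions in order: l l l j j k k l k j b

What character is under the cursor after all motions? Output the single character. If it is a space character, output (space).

Answer: m

Derivation:
After 1 (l): row=0 col=1 char='i'
After 2 (l): row=0 col=2 char='s'
After 3 (l): row=0 col=3 char='h'
After 4 (j): row=1 col=3 char='n'
After 5 (j): row=2 col=3 char='_'
After 6 (k): row=1 col=3 char='n'
After 7 (k): row=0 col=3 char='h'
After 8 (l): row=0 col=4 char='_'
After 9 (k): row=0 col=4 char='_'
After 10 (j): row=1 col=4 char='_'
After 11 (b): row=1 col=0 char='m'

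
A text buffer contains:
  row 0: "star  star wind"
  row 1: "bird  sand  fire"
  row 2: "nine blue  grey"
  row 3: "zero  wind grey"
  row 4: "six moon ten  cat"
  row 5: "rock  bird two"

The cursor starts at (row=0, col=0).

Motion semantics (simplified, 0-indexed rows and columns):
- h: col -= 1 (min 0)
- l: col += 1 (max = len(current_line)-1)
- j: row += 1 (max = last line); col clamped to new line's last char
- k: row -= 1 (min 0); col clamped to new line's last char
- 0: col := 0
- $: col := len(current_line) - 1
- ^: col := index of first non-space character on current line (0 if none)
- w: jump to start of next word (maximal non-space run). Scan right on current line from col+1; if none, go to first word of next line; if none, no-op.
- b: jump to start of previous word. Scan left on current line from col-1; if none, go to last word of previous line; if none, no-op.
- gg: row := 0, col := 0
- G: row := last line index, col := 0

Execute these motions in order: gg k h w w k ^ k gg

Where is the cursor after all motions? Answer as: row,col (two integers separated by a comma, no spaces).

Answer: 0,0

Derivation:
After 1 (gg): row=0 col=0 char='s'
After 2 (k): row=0 col=0 char='s'
After 3 (h): row=0 col=0 char='s'
After 4 (w): row=0 col=6 char='s'
After 5 (w): row=0 col=11 char='w'
After 6 (k): row=0 col=11 char='w'
After 7 (^): row=0 col=0 char='s'
After 8 (k): row=0 col=0 char='s'
After 9 (gg): row=0 col=0 char='s'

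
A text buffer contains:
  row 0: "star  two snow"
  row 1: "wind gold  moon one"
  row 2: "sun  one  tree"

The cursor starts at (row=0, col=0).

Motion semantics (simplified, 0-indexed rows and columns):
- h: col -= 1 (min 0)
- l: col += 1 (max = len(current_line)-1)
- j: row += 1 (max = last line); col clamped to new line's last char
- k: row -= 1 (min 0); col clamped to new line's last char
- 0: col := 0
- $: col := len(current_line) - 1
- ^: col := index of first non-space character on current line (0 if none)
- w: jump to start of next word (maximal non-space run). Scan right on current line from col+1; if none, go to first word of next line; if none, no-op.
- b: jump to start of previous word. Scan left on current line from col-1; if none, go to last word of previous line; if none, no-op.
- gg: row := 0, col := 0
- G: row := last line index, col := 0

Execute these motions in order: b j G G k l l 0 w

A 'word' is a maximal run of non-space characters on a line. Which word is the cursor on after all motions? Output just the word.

After 1 (b): row=0 col=0 char='s'
After 2 (j): row=1 col=0 char='w'
After 3 (G): row=2 col=0 char='s'
After 4 (G): row=2 col=0 char='s'
After 5 (k): row=1 col=0 char='w'
After 6 (l): row=1 col=1 char='i'
After 7 (l): row=1 col=2 char='n'
After 8 (0): row=1 col=0 char='w'
After 9 (w): row=1 col=5 char='g'

Answer: gold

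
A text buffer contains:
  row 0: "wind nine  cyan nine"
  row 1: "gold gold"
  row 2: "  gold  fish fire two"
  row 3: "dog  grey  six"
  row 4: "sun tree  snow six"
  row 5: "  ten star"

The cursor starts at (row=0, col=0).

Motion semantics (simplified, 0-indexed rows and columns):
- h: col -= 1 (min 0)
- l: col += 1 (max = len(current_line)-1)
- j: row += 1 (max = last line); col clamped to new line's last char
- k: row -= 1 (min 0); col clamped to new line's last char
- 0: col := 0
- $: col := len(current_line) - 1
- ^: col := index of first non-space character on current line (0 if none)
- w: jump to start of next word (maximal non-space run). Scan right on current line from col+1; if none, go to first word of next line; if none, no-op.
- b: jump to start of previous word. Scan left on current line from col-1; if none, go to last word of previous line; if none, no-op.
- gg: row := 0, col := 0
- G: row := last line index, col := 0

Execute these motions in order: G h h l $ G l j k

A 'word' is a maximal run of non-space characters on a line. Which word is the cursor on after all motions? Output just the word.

Answer: sun

Derivation:
After 1 (G): row=5 col=0 char='_'
After 2 (h): row=5 col=0 char='_'
After 3 (h): row=5 col=0 char='_'
After 4 (l): row=5 col=1 char='_'
After 5 ($): row=5 col=9 char='r'
After 6 (G): row=5 col=0 char='_'
After 7 (l): row=5 col=1 char='_'
After 8 (j): row=5 col=1 char='_'
After 9 (k): row=4 col=1 char='u'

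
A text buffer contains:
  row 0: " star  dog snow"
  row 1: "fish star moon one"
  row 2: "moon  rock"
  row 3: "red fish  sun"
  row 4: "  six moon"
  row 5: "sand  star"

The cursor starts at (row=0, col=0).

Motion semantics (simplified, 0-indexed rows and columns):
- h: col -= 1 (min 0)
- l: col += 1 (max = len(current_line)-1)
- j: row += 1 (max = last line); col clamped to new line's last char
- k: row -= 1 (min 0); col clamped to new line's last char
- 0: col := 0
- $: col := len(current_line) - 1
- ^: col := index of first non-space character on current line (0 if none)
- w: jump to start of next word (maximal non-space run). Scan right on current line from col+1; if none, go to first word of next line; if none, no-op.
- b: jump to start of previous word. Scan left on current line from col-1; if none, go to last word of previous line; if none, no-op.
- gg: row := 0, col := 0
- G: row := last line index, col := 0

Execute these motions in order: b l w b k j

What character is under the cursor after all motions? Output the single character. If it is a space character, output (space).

Answer: i

Derivation:
After 1 (b): row=0 col=0 char='_'
After 2 (l): row=0 col=1 char='s'
After 3 (w): row=0 col=7 char='d'
After 4 (b): row=0 col=1 char='s'
After 5 (k): row=0 col=1 char='s'
After 6 (j): row=1 col=1 char='i'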